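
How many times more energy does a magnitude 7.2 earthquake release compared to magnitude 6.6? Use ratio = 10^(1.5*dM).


M2 - M1 = 7.2 - 6.6 = 0.6
1.5 * 0.6 = 0.9
ratio = 10^0.9 = 7.94

7.94


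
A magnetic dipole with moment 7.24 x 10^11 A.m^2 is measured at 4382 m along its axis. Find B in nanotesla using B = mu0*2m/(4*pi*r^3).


m = 7.24 x 10^11 = 724000000000 A.m^2
2m = 1448000000000 A.m^2
r^3 = 4382^3 = 84142830968
B = (4pi*10^-7) * 1448000000000 / (4*pi * 84142830968) * 1e9
= 1819610.464959 / 1057369998485.27 * 1e9
= 1720.8834 nT

1720.8834


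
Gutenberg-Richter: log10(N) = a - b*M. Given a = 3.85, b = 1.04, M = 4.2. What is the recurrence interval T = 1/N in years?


log10(N) = 3.85 - 1.04*4.2 = -0.518
N = 10^-0.518 = 0.303389
T = 1/N = 1/0.303389 = 3.2961 years

3.2961


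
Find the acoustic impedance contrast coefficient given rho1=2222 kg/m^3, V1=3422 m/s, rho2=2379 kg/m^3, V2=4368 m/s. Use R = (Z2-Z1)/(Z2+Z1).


Z1 = 2222 * 3422 = 7603684
Z2 = 2379 * 4368 = 10391472
R = (10391472 - 7603684) / (10391472 + 7603684) = 2787788 / 17995156 = 0.1549

0.1549


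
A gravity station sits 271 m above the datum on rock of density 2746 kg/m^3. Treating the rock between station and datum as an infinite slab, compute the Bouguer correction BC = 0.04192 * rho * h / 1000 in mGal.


BC = 0.04192 * rho * h / 1000
= 0.04192 * 2746 * 271 / 1000
= 31.1954 mGal

31.1954


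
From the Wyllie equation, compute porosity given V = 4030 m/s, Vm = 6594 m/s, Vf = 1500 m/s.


1/V - 1/Vm = 1/4030 - 1/6594 = 9.649e-05
1/Vf - 1/Vm = 1/1500 - 1/6594 = 0.00051501
phi = 9.649e-05 / 0.00051501 = 0.1873

0.1873


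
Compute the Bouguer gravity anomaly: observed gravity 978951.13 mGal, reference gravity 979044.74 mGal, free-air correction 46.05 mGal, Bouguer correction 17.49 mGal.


BA = g_obs - g_ref + FAC - BC
= 978951.13 - 979044.74 + 46.05 - 17.49
= -65.05 mGal

-65.05


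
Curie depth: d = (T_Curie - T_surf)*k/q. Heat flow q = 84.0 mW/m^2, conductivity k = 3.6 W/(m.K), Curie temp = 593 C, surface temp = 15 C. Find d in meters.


T_Curie - T_surf = 593 - 15 = 578 C
Convert q to W/m^2: 84.0 mW/m^2 = 0.084 W/m^2
d = 578 * 3.6 / 0.084 = 24771.43 m

24771.43


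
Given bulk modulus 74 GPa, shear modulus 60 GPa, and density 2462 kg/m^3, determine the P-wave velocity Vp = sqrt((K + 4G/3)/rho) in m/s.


First compute the effective modulus:
K + 4G/3 = 74e9 + 4*60e9/3 = 154000000000.0 Pa
Then divide by density:
154000000000.0 / 2462 = 62550771.7303 Pa/(kg/m^3)
Take the square root:
Vp = sqrt(62550771.7303) = 7908.9 m/s

7908.9


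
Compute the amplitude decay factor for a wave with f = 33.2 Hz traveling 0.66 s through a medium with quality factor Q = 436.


pi*f*t/Q = pi*33.2*0.66/436 = 0.157887
A/A0 = exp(-0.157887) = 0.853947

0.853947


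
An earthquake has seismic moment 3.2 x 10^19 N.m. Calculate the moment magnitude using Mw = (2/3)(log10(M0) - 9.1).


log10(M0) = log10(3.2 x 10^19) = 19.5051
Mw = 2/3 * (19.5051 - 9.1)
= 2/3 * 10.4051
= 6.94

6.94


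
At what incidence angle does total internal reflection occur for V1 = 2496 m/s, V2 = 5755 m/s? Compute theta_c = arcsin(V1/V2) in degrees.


V1/V2 = 2496/5755 = 0.43371
theta_c = arcsin(0.43371) = 25.7032 degrees

25.7032


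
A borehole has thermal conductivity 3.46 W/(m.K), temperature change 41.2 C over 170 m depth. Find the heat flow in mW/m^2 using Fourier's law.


q = k * dT / dz * 1000
= 3.46 * 41.2 / 170 * 1000
= 0.838541 * 1000
= 838.5412 mW/m^2

838.5412


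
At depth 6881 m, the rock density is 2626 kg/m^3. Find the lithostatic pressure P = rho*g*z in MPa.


P = rho * g * z / 1e6
= 2626 * 9.81 * 6881 / 1e6
= 177261853.86 / 1e6
= 177.2619 MPa

177.2619


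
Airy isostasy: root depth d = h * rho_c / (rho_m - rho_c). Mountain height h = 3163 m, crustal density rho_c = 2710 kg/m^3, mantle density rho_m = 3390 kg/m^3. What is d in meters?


rho_m - rho_c = 3390 - 2710 = 680
d = 3163 * 2710 / 680
= 8571730 / 680
= 12605.49 m

12605.49


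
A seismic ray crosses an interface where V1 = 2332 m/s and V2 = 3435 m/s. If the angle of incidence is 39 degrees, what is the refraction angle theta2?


sin(theta1) = sin(39 deg) = 0.62932
sin(theta2) = V2/V1 * sin(theta1) = 3435/2332 * 0.62932 = 0.926979
theta2 = arcsin(0.926979) = 67.9687 degrees

67.9687


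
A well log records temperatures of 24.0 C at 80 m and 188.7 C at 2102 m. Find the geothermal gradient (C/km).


dT = 188.7 - 24.0 = 164.7 C
dz = 2102 - 80 = 2022 m
gradient = dT/dz * 1000 = 164.7/2022 * 1000 = 81.454 C/km

81.454


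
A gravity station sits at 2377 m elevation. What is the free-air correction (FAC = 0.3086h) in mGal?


FAC = 0.3086 * h
= 0.3086 * 2377
= 733.5422 mGal

733.5422


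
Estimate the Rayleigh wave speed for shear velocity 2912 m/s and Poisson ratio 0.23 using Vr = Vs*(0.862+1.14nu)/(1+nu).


Numerator factor = 0.862 + 1.14*0.23 = 1.1242
Denominator = 1 + 0.23 = 1.23
Vr = 2912 * 1.1242 / 1.23 = 2661.52 m/s

2661.52


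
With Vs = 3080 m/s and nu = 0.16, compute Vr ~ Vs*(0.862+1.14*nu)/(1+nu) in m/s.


Numerator factor = 0.862 + 1.14*0.16 = 1.0444
Denominator = 1 + 0.16 = 1.16
Vr = 3080 * 1.0444 / 1.16 = 2773.06 m/s

2773.06


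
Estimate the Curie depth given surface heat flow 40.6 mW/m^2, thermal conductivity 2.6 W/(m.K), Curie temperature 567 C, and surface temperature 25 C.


T_Curie - T_surf = 567 - 25 = 542 C
Convert q to W/m^2: 40.6 mW/m^2 = 0.0406 W/m^2
d = 542 * 2.6 / 0.0406 = 34709.36 m

34709.36


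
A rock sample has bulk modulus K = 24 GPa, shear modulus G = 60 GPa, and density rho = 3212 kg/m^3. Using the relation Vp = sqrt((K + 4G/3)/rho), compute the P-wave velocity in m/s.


First compute the effective modulus:
K + 4G/3 = 24e9 + 4*60e9/3 = 104000000000.0 Pa
Then divide by density:
104000000000.0 / 3212 = 32378580.3238 Pa/(kg/m^3)
Take the square root:
Vp = sqrt(32378580.3238) = 5690.22 m/s

5690.22


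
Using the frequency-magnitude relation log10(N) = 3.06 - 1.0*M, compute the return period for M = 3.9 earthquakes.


log10(N) = 3.06 - 1.0*3.9 = -0.84
N = 10^-0.84 = 0.144544
T = 1/N = 1/0.144544 = 6.9183 years

6.9183


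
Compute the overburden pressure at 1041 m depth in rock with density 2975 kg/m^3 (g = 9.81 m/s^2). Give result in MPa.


P = rho * g * z / 1e6
= 2975 * 9.81 * 1041 / 1e6
= 30381324.75 / 1e6
= 30.3813 MPa

30.3813


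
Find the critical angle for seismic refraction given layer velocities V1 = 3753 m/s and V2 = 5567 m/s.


V1/V2 = 3753/5567 = 0.674151
theta_c = arcsin(0.674151) = 42.3883 degrees

42.3883


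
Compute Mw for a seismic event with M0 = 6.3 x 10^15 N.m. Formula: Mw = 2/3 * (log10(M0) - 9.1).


log10(M0) = log10(6.3 x 10^15) = 15.7993
Mw = 2/3 * (15.7993 - 9.1)
= 2/3 * 6.6993
= 4.47

4.47


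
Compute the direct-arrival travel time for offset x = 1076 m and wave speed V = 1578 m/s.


t = x / V
= 1076 / 1578
= 0.6819 s

0.6819


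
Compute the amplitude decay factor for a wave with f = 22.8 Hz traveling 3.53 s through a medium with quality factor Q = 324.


pi*f*t/Q = pi*22.8*3.53/324 = 0.780395
A/A0 = exp(-0.780395) = 0.458225

0.458225


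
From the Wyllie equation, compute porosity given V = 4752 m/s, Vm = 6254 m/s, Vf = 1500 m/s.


1/V - 1/Vm = 1/4752 - 1/6254 = 5.054e-05
1/Vf - 1/Vm = 1/1500 - 1/6254 = 0.00050677
phi = 5.054e-05 / 0.00050677 = 0.0997

0.0997


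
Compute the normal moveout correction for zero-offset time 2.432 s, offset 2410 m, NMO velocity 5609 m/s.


x/Vnmo = 2410/5609 = 0.429667
(x/Vnmo)^2 = 0.184613
t0^2 = 5.914624
sqrt(5.914624 + 0.184613) = 2.469663
dt = 2.469663 - 2.432 = 0.037663

0.037663


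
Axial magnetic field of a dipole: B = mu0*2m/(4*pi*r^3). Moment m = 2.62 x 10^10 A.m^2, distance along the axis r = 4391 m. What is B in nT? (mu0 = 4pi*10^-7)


m = 2.62 x 10^10 = 26200000000 A.m^2
2m = 52400000000 A.m^2
r^3 = 4391^3 = 84662348471
B = (4pi*10^-7) * 52400000000 / (4*pi * 84662348471) * 1e9
= 65847.782019 / 1063898447968.61 * 1e9
= 61.8929 nT

61.8929


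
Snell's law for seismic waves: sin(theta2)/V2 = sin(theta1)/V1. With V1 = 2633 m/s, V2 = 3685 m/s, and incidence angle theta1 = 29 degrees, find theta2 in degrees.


sin(theta1) = sin(29 deg) = 0.48481
sin(theta2) = V2/V1 * sin(theta1) = 3685/2633 * 0.48481 = 0.678513
theta2 = arcsin(0.678513) = 42.7275 degrees

42.7275


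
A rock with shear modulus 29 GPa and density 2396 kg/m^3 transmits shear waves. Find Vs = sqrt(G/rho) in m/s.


Convert G to Pa: G = 29e9 Pa
Compute G/rho = 29e9 / 2396 = 12103505.8431
Vs = sqrt(12103505.8431) = 3479.01 m/s

3479.01


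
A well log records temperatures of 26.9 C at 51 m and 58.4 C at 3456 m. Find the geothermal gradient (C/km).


dT = 58.4 - 26.9 = 31.5 C
dz = 3456 - 51 = 3405 m
gradient = dT/dz * 1000 = 31.5/3405 * 1000 = 9.2511 C/km

9.2511


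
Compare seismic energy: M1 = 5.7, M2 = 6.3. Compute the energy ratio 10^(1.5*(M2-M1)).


M2 - M1 = 6.3 - 5.7 = 0.6
1.5 * 0.6 = 0.9
ratio = 10^0.9 = 7.94

7.94


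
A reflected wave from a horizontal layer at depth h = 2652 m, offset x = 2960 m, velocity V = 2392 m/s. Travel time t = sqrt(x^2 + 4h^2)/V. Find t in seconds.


x^2 + 4h^2 = 2960^2 + 4*2652^2 = 8761600 + 28132416 = 36894016
sqrt(36894016) = 6074.0445
t = 6074.0445 / 2392 = 2.5393 s

2.5393


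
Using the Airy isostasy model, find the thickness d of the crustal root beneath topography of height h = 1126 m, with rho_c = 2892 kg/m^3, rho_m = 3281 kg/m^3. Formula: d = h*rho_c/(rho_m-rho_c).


rho_m - rho_c = 3281 - 2892 = 389
d = 1126 * 2892 / 389
= 3256392 / 389
= 8371.19 m

8371.19


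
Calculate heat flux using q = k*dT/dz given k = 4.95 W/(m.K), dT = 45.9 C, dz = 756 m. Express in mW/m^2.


q = k * dT / dz * 1000
= 4.95 * 45.9 / 756 * 1000
= 0.300536 * 1000
= 300.5357 mW/m^2

300.5357


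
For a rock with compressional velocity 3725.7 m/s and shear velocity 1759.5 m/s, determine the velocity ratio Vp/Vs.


Vp/Vs = 3725.7 / 1759.5
= 2.1175

2.1175


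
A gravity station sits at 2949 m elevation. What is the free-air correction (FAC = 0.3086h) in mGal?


FAC = 0.3086 * h
= 0.3086 * 2949
= 910.0614 mGal

910.0614


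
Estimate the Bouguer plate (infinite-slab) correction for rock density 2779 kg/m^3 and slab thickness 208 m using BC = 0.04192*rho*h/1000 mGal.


BC = 0.04192 * rho * h / 1000
= 0.04192 * 2779 * 208 / 1000
= 24.2311 mGal

24.2311


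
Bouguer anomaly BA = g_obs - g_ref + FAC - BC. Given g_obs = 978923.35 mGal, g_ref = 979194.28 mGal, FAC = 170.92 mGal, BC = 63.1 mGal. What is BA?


BA = g_obs - g_ref + FAC - BC
= 978923.35 - 979194.28 + 170.92 - 63.1
= -163.11 mGal

-163.11


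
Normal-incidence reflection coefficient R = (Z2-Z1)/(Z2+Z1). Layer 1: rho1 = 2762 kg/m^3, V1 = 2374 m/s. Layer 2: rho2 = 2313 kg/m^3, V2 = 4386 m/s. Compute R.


Z1 = 2762 * 2374 = 6556988
Z2 = 2313 * 4386 = 10144818
R = (10144818 - 6556988) / (10144818 + 6556988) = 3587830 / 16701806 = 0.2148

0.2148


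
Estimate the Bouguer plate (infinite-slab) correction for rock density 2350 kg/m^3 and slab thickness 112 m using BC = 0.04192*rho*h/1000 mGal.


BC = 0.04192 * rho * h / 1000
= 0.04192 * 2350 * 112 / 1000
= 11.0333 mGal

11.0333


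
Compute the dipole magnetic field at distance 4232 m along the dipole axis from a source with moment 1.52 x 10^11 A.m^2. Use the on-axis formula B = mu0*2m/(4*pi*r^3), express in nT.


m = 1.52 x 10^11 = 152000000000 A.m^2
2m = 304000000000 A.m^2
r^3 = 4232^3 = 75794375168
B = (4pi*10^-7) * 304000000000 / (4*pi * 75794375168) * 1e9
= 382017.666677 / 952460208844.87 * 1e9
= 401.0852 nT

401.0852


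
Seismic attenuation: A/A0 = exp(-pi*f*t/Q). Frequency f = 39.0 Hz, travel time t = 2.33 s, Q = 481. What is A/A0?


pi*f*t/Q = pi*39.0*2.33/481 = 0.593506
A/A0 = exp(-0.593506) = 0.552387

0.552387


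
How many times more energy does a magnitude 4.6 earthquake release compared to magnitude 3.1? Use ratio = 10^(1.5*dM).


M2 - M1 = 4.6 - 3.1 = 1.5
1.5 * 1.5 = 2.25
ratio = 10^2.25 = 177.83

177.83


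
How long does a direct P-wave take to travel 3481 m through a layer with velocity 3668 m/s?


t = x / V
= 3481 / 3668
= 0.949 s

0.949


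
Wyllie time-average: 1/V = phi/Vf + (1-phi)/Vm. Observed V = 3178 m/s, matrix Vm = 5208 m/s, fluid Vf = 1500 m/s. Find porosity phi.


1/V - 1/Vm = 1/3178 - 1/5208 = 0.00012265
1/Vf - 1/Vm = 1/1500 - 1/5208 = 0.00047465
phi = 0.00012265 / 0.00047465 = 0.2584

0.2584


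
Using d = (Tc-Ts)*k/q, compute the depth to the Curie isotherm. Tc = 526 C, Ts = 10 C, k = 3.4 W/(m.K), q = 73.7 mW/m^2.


T_Curie - T_surf = 526 - 10 = 516 C
Convert q to W/m^2: 73.7 mW/m^2 = 0.0737 W/m^2
d = 516 * 3.4 / 0.0737 = 23804.61 m

23804.61


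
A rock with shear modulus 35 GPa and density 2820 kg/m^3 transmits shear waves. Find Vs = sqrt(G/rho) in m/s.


Convert G to Pa: G = 35e9 Pa
Compute G/rho = 35e9 / 2820 = 12411347.5177
Vs = sqrt(12411347.5177) = 3522.97 m/s

3522.97


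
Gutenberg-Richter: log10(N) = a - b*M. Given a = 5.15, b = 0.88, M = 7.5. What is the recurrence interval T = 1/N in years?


log10(N) = 5.15 - 0.88*7.5 = -1.45
N = 10^-1.45 = 0.035481
T = 1/N = 1/0.035481 = 28.1838 years

28.1838


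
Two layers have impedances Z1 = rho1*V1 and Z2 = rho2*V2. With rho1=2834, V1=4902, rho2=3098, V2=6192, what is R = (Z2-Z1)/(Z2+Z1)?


Z1 = 2834 * 4902 = 13892268
Z2 = 3098 * 6192 = 19182816
R = (19182816 - 13892268) / (19182816 + 13892268) = 5290548 / 33075084 = 0.16

0.16


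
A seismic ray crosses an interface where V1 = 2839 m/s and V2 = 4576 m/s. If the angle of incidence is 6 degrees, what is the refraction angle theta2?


sin(theta1) = sin(6 deg) = 0.104528
sin(theta2) = V2/V1 * sin(theta1) = 4576/2839 * 0.104528 = 0.168483
theta2 = arcsin(0.168483) = 9.6996 degrees

9.6996


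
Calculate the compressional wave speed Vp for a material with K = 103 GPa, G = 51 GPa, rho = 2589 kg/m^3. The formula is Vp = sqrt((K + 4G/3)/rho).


First compute the effective modulus:
K + 4G/3 = 103e9 + 4*51e9/3 = 171000000000.0 Pa
Then divide by density:
171000000000.0 / 2589 = 66048667.4392 Pa/(kg/m^3)
Take the square root:
Vp = sqrt(66048667.4392) = 8127.03 m/s

8127.03


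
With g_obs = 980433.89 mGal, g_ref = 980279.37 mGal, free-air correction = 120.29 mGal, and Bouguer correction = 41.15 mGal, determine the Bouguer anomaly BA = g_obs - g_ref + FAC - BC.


BA = g_obs - g_ref + FAC - BC
= 980433.89 - 980279.37 + 120.29 - 41.15
= 233.66 mGal

233.66


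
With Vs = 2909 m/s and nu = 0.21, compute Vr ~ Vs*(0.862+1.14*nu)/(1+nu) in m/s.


Numerator factor = 0.862 + 1.14*0.21 = 1.1014
Denominator = 1 + 0.21 = 1.21
Vr = 2909 * 1.1014 / 1.21 = 2647.91 m/s

2647.91


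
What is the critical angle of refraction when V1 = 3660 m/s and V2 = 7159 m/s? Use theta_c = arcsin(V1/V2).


V1/V2 = 3660/7159 = 0.511245
theta_c = arcsin(0.511245) = 30.7468 degrees

30.7468


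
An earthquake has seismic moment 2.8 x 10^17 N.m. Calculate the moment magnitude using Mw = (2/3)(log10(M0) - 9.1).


log10(M0) = log10(2.8 x 10^17) = 17.4472
Mw = 2/3 * (17.4472 - 9.1)
= 2/3 * 8.3472
= 5.56

5.56


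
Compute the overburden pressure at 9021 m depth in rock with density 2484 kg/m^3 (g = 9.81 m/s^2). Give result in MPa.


P = rho * g * z / 1e6
= 2484 * 9.81 * 9021 / 1e6
= 219824088.84 / 1e6
= 219.8241 MPa

219.8241


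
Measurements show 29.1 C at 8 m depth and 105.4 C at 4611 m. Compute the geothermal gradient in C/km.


dT = 105.4 - 29.1 = 76.3 C
dz = 4611 - 8 = 4603 m
gradient = dT/dz * 1000 = 76.3/4603 * 1000 = 16.5761 C/km

16.5761


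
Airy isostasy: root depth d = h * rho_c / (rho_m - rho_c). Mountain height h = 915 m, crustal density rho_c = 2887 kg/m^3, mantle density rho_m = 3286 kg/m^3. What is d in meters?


rho_m - rho_c = 3286 - 2887 = 399
d = 915 * 2887 / 399
= 2641605 / 399
= 6620.56 m

6620.56


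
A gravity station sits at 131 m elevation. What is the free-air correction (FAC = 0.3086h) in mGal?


FAC = 0.3086 * h
= 0.3086 * 131
= 40.4266 mGal

40.4266


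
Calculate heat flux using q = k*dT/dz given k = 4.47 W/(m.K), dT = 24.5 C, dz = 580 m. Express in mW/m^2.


q = k * dT / dz * 1000
= 4.47 * 24.5 / 580 * 1000
= 0.188819 * 1000
= 188.819 mW/m^2

188.819


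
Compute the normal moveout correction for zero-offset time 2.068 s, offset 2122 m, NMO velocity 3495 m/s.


x/Vnmo = 2122/3495 = 0.607153
(x/Vnmo)^2 = 0.368635
t0^2 = 4.276624
sqrt(4.276624 + 0.368635) = 2.155286
dt = 2.155286 - 2.068 = 0.087286

0.087286


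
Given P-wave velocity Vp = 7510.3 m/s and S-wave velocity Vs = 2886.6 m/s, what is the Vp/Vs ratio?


Vp/Vs = 7510.3 / 2886.6
= 2.6018

2.6018


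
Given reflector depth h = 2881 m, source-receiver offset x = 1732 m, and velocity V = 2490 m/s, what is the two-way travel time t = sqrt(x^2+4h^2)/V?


x^2 + 4h^2 = 1732^2 + 4*2881^2 = 2999824 + 33200644 = 36200468
sqrt(36200468) = 6016.6825
t = 6016.6825 / 2490 = 2.4163 s

2.4163


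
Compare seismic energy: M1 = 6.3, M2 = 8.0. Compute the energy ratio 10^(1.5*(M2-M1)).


M2 - M1 = 8.0 - 6.3 = 1.7
1.5 * 1.7 = 2.55
ratio = 10^2.55 = 354.81

354.81


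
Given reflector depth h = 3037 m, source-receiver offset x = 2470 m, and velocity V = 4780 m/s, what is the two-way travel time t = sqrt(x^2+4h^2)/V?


x^2 + 4h^2 = 2470^2 + 4*3037^2 = 6100900 + 36893476 = 42994376
sqrt(42994376) = 6557.0097
t = 6557.0097 / 4780 = 1.3718 s

1.3718


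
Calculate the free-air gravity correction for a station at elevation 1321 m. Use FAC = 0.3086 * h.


FAC = 0.3086 * h
= 0.3086 * 1321
= 407.6606 mGal

407.6606


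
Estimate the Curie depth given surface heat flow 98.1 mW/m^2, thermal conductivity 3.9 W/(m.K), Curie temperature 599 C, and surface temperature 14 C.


T_Curie - T_surf = 599 - 14 = 585 C
Convert q to W/m^2: 98.1 mW/m^2 = 0.0981 W/m^2
d = 585 * 3.9 / 0.0981 = 23256.88 m

23256.88


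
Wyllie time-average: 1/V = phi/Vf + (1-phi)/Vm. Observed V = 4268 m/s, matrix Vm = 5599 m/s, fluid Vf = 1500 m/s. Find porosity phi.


1/V - 1/Vm = 1/4268 - 1/5599 = 5.57e-05
1/Vf - 1/Vm = 1/1500 - 1/5599 = 0.00048806
phi = 5.57e-05 / 0.00048806 = 0.1141

0.1141


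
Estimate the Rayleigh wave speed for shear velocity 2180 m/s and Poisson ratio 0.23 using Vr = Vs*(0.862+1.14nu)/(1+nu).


Numerator factor = 0.862 + 1.14*0.23 = 1.1242
Denominator = 1 + 0.23 = 1.23
Vr = 2180 * 1.1242 / 1.23 = 1992.48 m/s

1992.48


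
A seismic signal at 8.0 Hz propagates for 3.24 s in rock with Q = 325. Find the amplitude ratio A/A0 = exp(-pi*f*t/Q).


pi*f*t/Q = pi*8.0*3.24/325 = 0.250554
A/A0 = exp(-0.250554) = 0.778369

0.778369


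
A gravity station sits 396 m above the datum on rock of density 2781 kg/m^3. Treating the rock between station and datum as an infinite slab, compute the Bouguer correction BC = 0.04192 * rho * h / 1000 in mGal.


BC = 0.04192 * rho * h / 1000
= 0.04192 * 2781 * 396 / 1000
= 46.1655 mGal

46.1655


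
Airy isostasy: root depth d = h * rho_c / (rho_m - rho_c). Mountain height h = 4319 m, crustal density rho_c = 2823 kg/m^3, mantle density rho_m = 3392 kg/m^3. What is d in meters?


rho_m - rho_c = 3392 - 2823 = 569
d = 4319 * 2823 / 569
= 12192537 / 569
= 21428.01 m

21428.01


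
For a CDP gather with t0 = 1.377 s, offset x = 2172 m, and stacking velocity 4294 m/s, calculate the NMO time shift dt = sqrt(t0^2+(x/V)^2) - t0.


x/Vnmo = 2172/4294 = 0.505822
(x/Vnmo)^2 = 0.255856
t0^2 = 1.896129
sqrt(1.896129 + 0.255856) = 1.466965
dt = 1.466965 - 1.377 = 0.089965

0.089965


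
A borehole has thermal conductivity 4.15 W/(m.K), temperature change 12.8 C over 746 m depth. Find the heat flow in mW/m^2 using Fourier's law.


q = k * dT / dz * 1000
= 4.15 * 12.8 / 746 * 1000
= 0.071206 * 1000
= 71.2064 mW/m^2

71.2064


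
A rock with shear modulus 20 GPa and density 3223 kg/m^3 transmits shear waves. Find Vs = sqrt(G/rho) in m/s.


Convert G to Pa: G = 20e9 Pa
Compute G/rho = 20e9 / 3223 = 6205398.6969
Vs = sqrt(6205398.6969) = 2491.06 m/s

2491.06


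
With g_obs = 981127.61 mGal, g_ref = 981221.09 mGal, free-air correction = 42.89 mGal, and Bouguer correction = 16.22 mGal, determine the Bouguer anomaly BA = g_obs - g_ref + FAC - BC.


BA = g_obs - g_ref + FAC - BC
= 981127.61 - 981221.09 + 42.89 - 16.22
= -66.81 mGal

-66.81


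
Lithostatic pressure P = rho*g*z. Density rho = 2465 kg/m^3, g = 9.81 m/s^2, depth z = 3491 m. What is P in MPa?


P = rho * g * z / 1e6
= 2465 * 9.81 * 3491 / 1e6
= 84418140.15 / 1e6
= 84.4181 MPa

84.4181


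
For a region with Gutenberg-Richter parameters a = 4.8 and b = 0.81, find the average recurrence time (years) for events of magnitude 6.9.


log10(N) = 4.8 - 0.81*6.9 = -0.789
N = 10^-0.789 = 0.162555
T = 1/N = 1/0.162555 = 6.1518 years

6.1518


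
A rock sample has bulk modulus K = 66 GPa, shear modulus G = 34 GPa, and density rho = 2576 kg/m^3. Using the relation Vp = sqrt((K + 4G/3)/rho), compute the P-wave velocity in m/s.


First compute the effective modulus:
K + 4G/3 = 66e9 + 4*34e9/3 = 111333333333.33 Pa
Then divide by density:
111333333333.33 / 2576 = 43219461.6977 Pa/(kg/m^3)
Take the square root:
Vp = sqrt(43219461.6977) = 6574.15 m/s

6574.15


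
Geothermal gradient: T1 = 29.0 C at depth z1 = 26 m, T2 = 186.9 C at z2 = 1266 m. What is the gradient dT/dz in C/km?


dT = 186.9 - 29.0 = 157.9 C
dz = 1266 - 26 = 1240 m
gradient = dT/dz * 1000 = 157.9/1240 * 1000 = 127.3387 C/km

127.3387


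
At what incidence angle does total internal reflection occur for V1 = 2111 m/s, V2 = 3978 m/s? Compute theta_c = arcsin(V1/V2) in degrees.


V1/V2 = 2111/3978 = 0.530669
theta_c = arcsin(0.530669) = 32.0506 degrees

32.0506


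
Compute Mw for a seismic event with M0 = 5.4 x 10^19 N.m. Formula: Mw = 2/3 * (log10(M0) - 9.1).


log10(M0) = log10(5.4 x 10^19) = 19.7324
Mw = 2/3 * (19.7324 - 9.1)
= 2/3 * 10.6324
= 7.09

7.09


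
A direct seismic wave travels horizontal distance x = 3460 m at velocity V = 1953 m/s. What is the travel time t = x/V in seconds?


t = x / V
= 3460 / 1953
= 1.7716 s

1.7716


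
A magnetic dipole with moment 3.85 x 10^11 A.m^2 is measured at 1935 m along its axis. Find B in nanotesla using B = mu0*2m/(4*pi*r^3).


m = 3.85 x 10^11 = 385000000000 A.m^2
2m = 770000000000 A.m^2
r^3 = 1935^3 = 7245075375
B = (4pi*10^-7) * 770000000000 / (4*pi * 7245075375) * 1e9
= 967610.537306 / 91044302291.22 * 1e9
= 10627.9088 nT

10627.9088


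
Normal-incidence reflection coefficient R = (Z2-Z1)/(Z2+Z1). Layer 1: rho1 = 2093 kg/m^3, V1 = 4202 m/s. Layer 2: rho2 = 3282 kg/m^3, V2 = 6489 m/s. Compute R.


Z1 = 2093 * 4202 = 8794786
Z2 = 3282 * 6489 = 21296898
R = (21296898 - 8794786) / (21296898 + 8794786) = 12502112 / 30091684 = 0.4155

0.4155


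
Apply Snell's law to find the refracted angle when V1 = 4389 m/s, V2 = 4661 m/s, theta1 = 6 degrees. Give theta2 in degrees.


sin(theta1) = sin(6 deg) = 0.104528
sin(theta2) = V2/V1 * sin(theta1) = 4661/4389 * 0.104528 = 0.111006
theta2 = arcsin(0.111006) = 6.3733 degrees

6.3733


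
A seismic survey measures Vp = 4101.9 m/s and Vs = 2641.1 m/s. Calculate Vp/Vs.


Vp/Vs = 4101.9 / 2641.1
= 1.5531

1.5531


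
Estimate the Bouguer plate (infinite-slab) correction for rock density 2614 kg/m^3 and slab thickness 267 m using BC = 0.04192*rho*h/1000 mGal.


BC = 0.04192 * rho * h / 1000
= 0.04192 * 2614 * 267 / 1000
= 29.2576 mGal

29.2576


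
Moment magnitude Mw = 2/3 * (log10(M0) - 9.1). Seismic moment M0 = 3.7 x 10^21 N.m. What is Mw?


log10(M0) = log10(3.7 x 10^21) = 21.5682
Mw = 2/3 * (21.5682 - 9.1)
= 2/3 * 12.4682
= 8.31

8.31


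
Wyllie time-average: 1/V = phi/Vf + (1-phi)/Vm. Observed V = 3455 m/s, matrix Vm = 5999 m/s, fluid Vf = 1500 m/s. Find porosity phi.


1/V - 1/Vm = 1/3455 - 1/5999 = 0.00012274
1/Vf - 1/Vm = 1/1500 - 1/5999 = 0.00049997
phi = 0.00012274 / 0.00049997 = 0.2455

0.2455


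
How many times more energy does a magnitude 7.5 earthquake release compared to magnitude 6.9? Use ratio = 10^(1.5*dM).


M2 - M1 = 7.5 - 6.9 = 0.6
1.5 * 0.6 = 0.9
ratio = 10^0.9 = 7.94

7.94


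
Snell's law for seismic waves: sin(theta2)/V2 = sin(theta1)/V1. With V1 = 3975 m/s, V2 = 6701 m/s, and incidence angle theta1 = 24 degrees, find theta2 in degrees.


sin(theta1) = sin(24 deg) = 0.406737
sin(theta2) = V2/V1 * sin(theta1) = 6701/3975 * 0.406737 = 0.685671
theta2 = arcsin(0.685671) = 43.2884 degrees

43.2884


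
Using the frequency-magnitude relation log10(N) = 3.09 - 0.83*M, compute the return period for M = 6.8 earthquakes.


log10(N) = 3.09 - 0.83*6.8 = -2.554
N = 10^-2.554 = 0.002793
T = 1/N = 1/0.002793 = 358.0964 years

358.0964


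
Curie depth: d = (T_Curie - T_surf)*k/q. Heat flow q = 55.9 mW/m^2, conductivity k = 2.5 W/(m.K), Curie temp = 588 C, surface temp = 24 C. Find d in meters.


T_Curie - T_surf = 588 - 24 = 564 C
Convert q to W/m^2: 55.9 mW/m^2 = 0.0559 W/m^2
d = 564 * 2.5 / 0.0559 = 25223.61 m

25223.61


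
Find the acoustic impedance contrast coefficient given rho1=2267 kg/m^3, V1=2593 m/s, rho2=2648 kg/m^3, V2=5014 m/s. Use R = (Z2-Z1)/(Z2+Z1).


Z1 = 2267 * 2593 = 5878331
Z2 = 2648 * 5014 = 13277072
R = (13277072 - 5878331) / (13277072 + 5878331) = 7398741 / 19155403 = 0.3862

0.3862


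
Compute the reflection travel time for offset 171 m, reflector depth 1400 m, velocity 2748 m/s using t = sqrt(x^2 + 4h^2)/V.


x^2 + 4h^2 = 171^2 + 4*1400^2 = 29241 + 7840000 = 7869241
sqrt(7869241) = 2805.2167
t = 2805.2167 / 2748 = 1.0208 s

1.0208


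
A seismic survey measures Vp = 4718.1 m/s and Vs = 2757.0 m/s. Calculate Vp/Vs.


Vp/Vs = 4718.1 / 2757.0
= 1.7113

1.7113


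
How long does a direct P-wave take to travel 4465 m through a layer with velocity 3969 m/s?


t = x / V
= 4465 / 3969
= 1.125 s

1.125


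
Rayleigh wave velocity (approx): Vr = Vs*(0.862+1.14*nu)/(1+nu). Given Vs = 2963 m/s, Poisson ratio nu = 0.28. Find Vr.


Numerator factor = 0.862 + 1.14*0.28 = 1.1812
Denominator = 1 + 0.28 = 1.28
Vr = 2963 * 1.1812 / 1.28 = 2734.29 m/s

2734.29


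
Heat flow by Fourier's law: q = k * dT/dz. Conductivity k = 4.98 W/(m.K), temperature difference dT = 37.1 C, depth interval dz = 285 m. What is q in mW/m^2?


q = k * dT / dz * 1000
= 4.98 * 37.1 / 285 * 1000
= 0.648274 * 1000
= 648.2737 mW/m^2

648.2737


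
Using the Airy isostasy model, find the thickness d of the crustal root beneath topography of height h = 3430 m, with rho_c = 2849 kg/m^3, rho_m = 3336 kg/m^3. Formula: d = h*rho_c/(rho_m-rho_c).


rho_m - rho_c = 3336 - 2849 = 487
d = 3430 * 2849 / 487
= 9772070 / 487
= 20065.85 m

20065.85


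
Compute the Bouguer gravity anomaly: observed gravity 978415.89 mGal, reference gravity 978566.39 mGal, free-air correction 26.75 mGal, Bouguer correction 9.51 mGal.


BA = g_obs - g_ref + FAC - BC
= 978415.89 - 978566.39 + 26.75 - 9.51
= -133.26 mGal

-133.26


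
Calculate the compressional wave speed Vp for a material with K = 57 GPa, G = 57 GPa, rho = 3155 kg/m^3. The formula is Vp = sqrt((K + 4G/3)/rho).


First compute the effective modulus:
K + 4G/3 = 57e9 + 4*57e9/3 = 133000000000.0 Pa
Then divide by density:
133000000000.0 / 3155 = 42155309.0333 Pa/(kg/m^3)
Take the square root:
Vp = sqrt(42155309.0333) = 6492.71 m/s

6492.71


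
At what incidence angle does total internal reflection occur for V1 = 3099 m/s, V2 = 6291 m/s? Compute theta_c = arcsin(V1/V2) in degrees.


V1/V2 = 3099/6291 = 0.492608
theta_c = arcsin(0.492608) = 29.5122 degrees

29.5122


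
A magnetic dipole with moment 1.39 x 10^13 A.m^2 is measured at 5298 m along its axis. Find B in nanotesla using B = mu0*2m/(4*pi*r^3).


m = 1.39 x 10^13 = 13900000000000 A.m^2
2m = 27800000000000 A.m^2
r^3 = 5298^3 = 148708523592
B = (4pi*10^-7) * 27800000000000 / (4*pi * 148708523592) * 1e9
= 34934510.307919 / 1868726420971.25 * 1e9
= 18694.2882 nT

18694.2882


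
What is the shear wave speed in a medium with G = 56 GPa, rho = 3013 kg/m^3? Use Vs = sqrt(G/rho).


Convert G to Pa: G = 56e9 Pa
Compute G/rho = 56e9 / 3013 = 18586126.7839
Vs = sqrt(18586126.7839) = 4311.16 m/s

4311.16


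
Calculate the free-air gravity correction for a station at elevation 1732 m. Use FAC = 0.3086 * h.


FAC = 0.3086 * h
= 0.3086 * 1732
= 534.4952 mGal

534.4952


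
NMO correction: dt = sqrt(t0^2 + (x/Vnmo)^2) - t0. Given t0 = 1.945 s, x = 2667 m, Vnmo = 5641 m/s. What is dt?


x/Vnmo = 2667/5641 = 0.472789
(x/Vnmo)^2 = 0.223529
t0^2 = 3.783025
sqrt(3.783025 + 0.223529) = 2.001638
dt = 2.001638 - 1.945 = 0.056638

0.056638


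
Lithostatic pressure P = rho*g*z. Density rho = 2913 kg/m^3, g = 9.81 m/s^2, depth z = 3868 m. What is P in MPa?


P = rho * g * z / 1e6
= 2913 * 9.81 * 3868 / 1e6
= 110534018.04 / 1e6
= 110.534 MPa

110.534


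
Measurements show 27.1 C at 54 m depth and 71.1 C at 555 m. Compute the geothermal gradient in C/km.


dT = 71.1 - 27.1 = 44.0 C
dz = 555 - 54 = 501 m
gradient = dT/dz * 1000 = 44.0/501 * 1000 = 87.8244 C/km

87.8244


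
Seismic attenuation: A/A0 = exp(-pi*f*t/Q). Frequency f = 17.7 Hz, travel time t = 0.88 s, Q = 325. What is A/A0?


pi*f*t/Q = pi*17.7*0.88/325 = 0.150564
A/A0 = exp(-0.150564) = 0.860222

0.860222


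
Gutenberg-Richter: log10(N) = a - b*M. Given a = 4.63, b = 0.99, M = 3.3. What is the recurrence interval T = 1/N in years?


log10(N) = 4.63 - 0.99*3.3 = 1.363
N = 10^1.363 = 23.067472
T = 1/N = 1/23.067472 = 0.0434 years

0.0434


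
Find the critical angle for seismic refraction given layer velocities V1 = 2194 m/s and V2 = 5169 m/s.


V1/V2 = 2194/5169 = 0.424453
theta_c = arcsin(0.424453) = 25.1161 degrees

25.1161


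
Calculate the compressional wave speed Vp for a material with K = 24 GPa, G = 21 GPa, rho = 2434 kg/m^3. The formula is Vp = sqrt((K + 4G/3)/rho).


First compute the effective modulus:
K + 4G/3 = 24e9 + 4*21e9/3 = 52000000000.0 Pa
Then divide by density:
52000000000.0 / 2434 = 21364009.8603 Pa/(kg/m^3)
Take the square root:
Vp = sqrt(21364009.8603) = 4622.12 m/s

4622.12


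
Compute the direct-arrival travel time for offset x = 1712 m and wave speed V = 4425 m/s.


t = x / V
= 1712 / 4425
= 0.3869 s

0.3869


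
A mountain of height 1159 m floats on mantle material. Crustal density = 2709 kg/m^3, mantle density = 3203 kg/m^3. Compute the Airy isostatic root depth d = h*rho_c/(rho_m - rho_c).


rho_m - rho_c = 3203 - 2709 = 494
d = 1159 * 2709 / 494
= 3139731 / 494
= 6355.73 m

6355.73


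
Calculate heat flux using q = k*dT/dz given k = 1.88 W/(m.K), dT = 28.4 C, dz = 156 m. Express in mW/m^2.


q = k * dT / dz * 1000
= 1.88 * 28.4 / 156 * 1000
= 0.342256 * 1000
= 342.2564 mW/m^2

342.2564


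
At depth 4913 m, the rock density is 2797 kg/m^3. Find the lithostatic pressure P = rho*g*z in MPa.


P = rho * g * z / 1e6
= 2797 * 9.81 * 4913 / 1e6
= 134805694.41 / 1e6
= 134.8057 MPa

134.8057


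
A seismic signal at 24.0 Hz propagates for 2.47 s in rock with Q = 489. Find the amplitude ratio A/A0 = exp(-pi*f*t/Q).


pi*f*t/Q = pi*24.0*2.47/489 = 0.380846
A/A0 = exp(-0.380846) = 0.683283

0.683283


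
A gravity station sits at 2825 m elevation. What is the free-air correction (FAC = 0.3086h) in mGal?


FAC = 0.3086 * h
= 0.3086 * 2825
= 871.795 mGal

871.795


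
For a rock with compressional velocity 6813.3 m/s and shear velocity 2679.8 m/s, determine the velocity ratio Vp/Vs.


Vp/Vs = 6813.3 / 2679.8
= 2.5425

2.5425


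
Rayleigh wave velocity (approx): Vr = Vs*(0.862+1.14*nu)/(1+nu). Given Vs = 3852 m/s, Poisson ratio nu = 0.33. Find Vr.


Numerator factor = 0.862 + 1.14*0.33 = 1.2382
Denominator = 1 + 0.33 = 1.33
Vr = 3852 * 1.2382 / 1.33 = 3586.13 m/s

3586.13


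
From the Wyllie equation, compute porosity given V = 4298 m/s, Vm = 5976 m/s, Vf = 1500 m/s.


1/V - 1/Vm = 1/4298 - 1/5976 = 6.533e-05
1/Vf - 1/Vm = 1/1500 - 1/5976 = 0.00049933
phi = 6.533e-05 / 0.00049933 = 0.1308

0.1308


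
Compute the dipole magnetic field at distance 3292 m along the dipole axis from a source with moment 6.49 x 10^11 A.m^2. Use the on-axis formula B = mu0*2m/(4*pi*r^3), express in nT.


m = 6.49 x 10^11 = 649000000000 A.m^2
2m = 1298000000000 A.m^2
r^3 = 3292^3 = 35676273088
B = (4pi*10^-7) * 1298000000000 / (4*pi * 35676273088) * 1e9
= 1631114.905744 / 448321269762.9 * 1e9
= 3638.2724 nT

3638.2724


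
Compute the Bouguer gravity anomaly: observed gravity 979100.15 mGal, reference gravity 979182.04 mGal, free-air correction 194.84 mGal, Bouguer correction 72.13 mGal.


BA = g_obs - g_ref + FAC - BC
= 979100.15 - 979182.04 + 194.84 - 72.13
= 40.82 mGal

40.82


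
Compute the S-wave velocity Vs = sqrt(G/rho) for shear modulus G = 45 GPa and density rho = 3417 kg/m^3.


Convert G to Pa: G = 45e9 Pa
Compute G/rho = 45e9 / 3417 = 13169446.8832
Vs = sqrt(13169446.8832) = 3628.97 m/s

3628.97


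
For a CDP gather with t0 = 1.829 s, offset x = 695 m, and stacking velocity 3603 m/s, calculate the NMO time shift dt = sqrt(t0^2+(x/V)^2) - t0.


x/Vnmo = 695/3603 = 0.192895
(x/Vnmo)^2 = 0.037208
t0^2 = 3.345241
sqrt(3.345241 + 0.037208) = 1.839144
dt = 1.839144 - 1.829 = 0.010144

0.010144


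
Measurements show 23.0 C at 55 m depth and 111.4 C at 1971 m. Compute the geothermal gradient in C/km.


dT = 111.4 - 23.0 = 88.4 C
dz = 1971 - 55 = 1916 m
gradient = dT/dz * 1000 = 88.4/1916 * 1000 = 46.1378 C/km

46.1378


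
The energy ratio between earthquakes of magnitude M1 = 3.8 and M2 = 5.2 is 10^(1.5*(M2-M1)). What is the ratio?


M2 - M1 = 5.2 - 3.8 = 1.4
1.5 * 1.4 = 2.1
ratio = 10^2.1 = 125.89

125.89


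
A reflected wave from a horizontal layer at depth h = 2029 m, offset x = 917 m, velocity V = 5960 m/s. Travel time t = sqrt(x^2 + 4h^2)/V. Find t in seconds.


x^2 + 4h^2 = 917^2 + 4*2029^2 = 840889 + 16467364 = 17308253
sqrt(17308253) = 4160.3189
t = 4160.3189 / 5960 = 0.698 s

0.698


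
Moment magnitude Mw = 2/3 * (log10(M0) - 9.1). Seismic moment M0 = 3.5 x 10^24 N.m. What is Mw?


log10(M0) = log10(3.5 x 10^24) = 24.5441
Mw = 2/3 * (24.5441 - 9.1)
= 2/3 * 15.4441
= 10.3

10.3


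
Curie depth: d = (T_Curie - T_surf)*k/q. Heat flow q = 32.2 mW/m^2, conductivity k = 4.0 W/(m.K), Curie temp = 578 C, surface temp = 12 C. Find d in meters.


T_Curie - T_surf = 578 - 12 = 566 C
Convert q to W/m^2: 32.2 mW/m^2 = 0.0322 W/m^2
d = 566 * 4.0 / 0.0322 = 70310.56 m

70310.56


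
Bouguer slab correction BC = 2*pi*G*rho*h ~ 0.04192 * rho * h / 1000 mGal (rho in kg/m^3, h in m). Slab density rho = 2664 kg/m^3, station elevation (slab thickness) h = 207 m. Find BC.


BC = 0.04192 * rho * h / 1000
= 0.04192 * 2664 * 207 / 1000
= 23.1167 mGal

23.1167


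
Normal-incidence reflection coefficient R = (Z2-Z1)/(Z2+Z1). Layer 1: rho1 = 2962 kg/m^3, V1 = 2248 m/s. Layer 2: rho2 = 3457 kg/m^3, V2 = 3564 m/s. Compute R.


Z1 = 2962 * 2248 = 6658576
Z2 = 3457 * 3564 = 12320748
R = (12320748 - 6658576) / (12320748 + 6658576) = 5662172 / 18979324 = 0.2983

0.2983


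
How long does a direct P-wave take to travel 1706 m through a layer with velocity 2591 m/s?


t = x / V
= 1706 / 2591
= 0.6584 s

0.6584


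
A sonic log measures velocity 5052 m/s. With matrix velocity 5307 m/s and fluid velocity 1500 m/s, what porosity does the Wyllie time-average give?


1/V - 1/Vm = 1/5052 - 1/5307 = 9.51e-06
1/Vf - 1/Vm = 1/1500 - 1/5307 = 0.00047824
phi = 9.51e-06 / 0.00047824 = 0.0199

0.0199


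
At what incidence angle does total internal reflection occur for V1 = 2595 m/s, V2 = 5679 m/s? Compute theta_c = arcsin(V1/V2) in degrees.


V1/V2 = 2595/5679 = 0.456947
theta_c = arcsin(0.456947) = 27.1903 degrees

27.1903


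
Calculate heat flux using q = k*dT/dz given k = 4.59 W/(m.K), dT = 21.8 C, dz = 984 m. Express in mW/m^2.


q = k * dT / dz * 1000
= 4.59 * 21.8 / 984 * 1000
= 0.101689 * 1000
= 101.689 mW/m^2

101.689


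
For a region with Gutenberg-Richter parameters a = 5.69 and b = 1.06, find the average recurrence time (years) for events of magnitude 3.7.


log10(N) = 5.69 - 1.06*3.7 = 1.768
N = 10^1.768 = 58.613816
T = 1/N = 1/58.613816 = 0.0171 years

0.0171


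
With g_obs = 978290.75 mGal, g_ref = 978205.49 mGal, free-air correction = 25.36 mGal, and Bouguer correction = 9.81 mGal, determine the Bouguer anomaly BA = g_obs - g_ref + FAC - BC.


BA = g_obs - g_ref + FAC - BC
= 978290.75 - 978205.49 + 25.36 - 9.81
= 100.81 mGal

100.81


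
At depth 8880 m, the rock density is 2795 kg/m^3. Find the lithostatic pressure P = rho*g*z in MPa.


P = rho * g * z / 1e6
= 2795 * 9.81 * 8880 / 1e6
= 243480276.0 / 1e6
= 243.4803 MPa

243.4803


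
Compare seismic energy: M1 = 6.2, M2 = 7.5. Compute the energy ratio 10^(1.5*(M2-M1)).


M2 - M1 = 7.5 - 6.2 = 1.3
1.5 * 1.3 = 1.95
ratio = 10^1.95 = 89.13

89.13


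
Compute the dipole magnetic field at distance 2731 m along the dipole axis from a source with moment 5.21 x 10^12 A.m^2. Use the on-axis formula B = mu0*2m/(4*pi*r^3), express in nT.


m = 5.21 x 10^12 = 5210000000000 A.m^2
2m = 10420000000000 A.m^2
r^3 = 2731^3 = 20368783891
B = (4pi*10^-7) * 10420000000000 / (4*pi * 20368783891) * 1e9
= 13094158.180162 / 255961687338.09 * 1e9
= 51156.7114 nT

51156.7114


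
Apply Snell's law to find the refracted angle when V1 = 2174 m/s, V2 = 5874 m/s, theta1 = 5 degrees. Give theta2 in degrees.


sin(theta1) = sin(5 deg) = 0.087156
sin(theta2) = V2/V1 * sin(theta1) = 5874/2174 * 0.087156 = 0.235489
theta2 = arcsin(0.235489) = 13.6204 degrees

13.6204


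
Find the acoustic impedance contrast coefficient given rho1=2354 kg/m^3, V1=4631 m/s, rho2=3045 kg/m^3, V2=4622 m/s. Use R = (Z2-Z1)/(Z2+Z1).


Z1 = 2354 * 4631 = 10901374
Z2 = 3045 * 4622 = 14073990
R = (14073990 - 10901374) / (14073990 + 10901374) = 3172616 / 24975364 = 0.127

0.127


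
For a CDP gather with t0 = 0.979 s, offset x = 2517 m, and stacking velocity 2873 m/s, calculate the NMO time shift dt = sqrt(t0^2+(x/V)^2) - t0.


x/Vnmo = 2517/2873 = 0.876088
(x/Vnmo)^2 = 0.76753
t0^2 = 0.958441
sqrt(0.958441 + 0.76753) = 1.313762
dt = 1.313762 - 0.979 = 0.334762

0.334762


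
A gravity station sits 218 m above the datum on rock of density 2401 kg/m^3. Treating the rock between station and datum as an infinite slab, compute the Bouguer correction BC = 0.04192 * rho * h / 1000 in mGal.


BC = 0.04192 * rho * h / 1000
= 0.04192 * 2401 * 218 / 1000
= 21.9417 mGal

21.9417


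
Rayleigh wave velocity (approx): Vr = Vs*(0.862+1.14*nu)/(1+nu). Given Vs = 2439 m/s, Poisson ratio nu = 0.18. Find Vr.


Numerator factor = 0.862 + 1.14*0.18 = 1.0672
Denominator = 1 + 0.18 = 1.18
Vr = 2439 * 1.0672 / 1.18 = 2205.85 m/s

2205.85


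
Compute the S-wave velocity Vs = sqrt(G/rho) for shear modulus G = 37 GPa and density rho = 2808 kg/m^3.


Convert G to Pa: G = 37e9 Pa
Compute G/rho = 37e9 / 2808 = 13176638.1766
Vs = sqrt(13176638.1766) = 3629.96 m/s

3629.96


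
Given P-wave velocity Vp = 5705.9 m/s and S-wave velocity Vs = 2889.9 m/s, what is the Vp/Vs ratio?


Vp/Vs = 5705.9 / 2889.9
= 1.9744

1.9744


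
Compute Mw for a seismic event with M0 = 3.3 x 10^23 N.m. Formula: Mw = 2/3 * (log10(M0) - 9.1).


log10(M0) = log10(3.3 x 10^23) = 23.5185
Mw = 2/3 * (23.5185 - 9.1)
= 2/3 * 14.4185
= 9.61

9.61


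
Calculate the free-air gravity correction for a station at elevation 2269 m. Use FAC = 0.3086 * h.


FAC = 0.3086 * h
= 0.3086 * 2269
= 700.2134 mGal

700.2134


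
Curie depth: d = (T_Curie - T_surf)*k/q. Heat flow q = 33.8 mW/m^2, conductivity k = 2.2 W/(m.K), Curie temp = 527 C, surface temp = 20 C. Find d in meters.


T_Curie - T_surf = 527 - 20 = 507 C
Convert q to W/m^2: 33.8 mW/m^2 = 0.0338 W/m^2
d = 507 * 2.2 / 0.0338 = 33000.0 m

33000.0
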